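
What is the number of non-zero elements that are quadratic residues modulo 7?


For prime p, the number of non-zero quadratic residues is (p-1)/2.
= (7-1)/2
= 3

3


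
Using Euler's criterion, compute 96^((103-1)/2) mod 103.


p = 103 is prime and the exponent is (p-1)/2 = 51, so by Euler's criterion 96^51 = (96/103) = +1 or -1 mod 103.
Compute by square-and-multiply:
  51 = 32 + 16 + 2 + 1 (binary 110011)
  Repeated squaring mod 103: 96^1 = 96, 96^2 = 49, 96^4 = 32, 96^8 = 97, 96^16 = 36, 96^32 = 60
  96^51 = 96^32 * 96^16 * 96^2 * 96^1 = 60 * 36 * 49 * 96 mod 103
    60 * 36 = 2160 = 100 mod 103
    100 * 49 = 4900 = 59 mod 103
    59 * 96 = 5664 = 102 mod 103
  96^51 = 102 mod 103
Result 102 = p - 1 = -1 mod 103: 96 is a quadratic non-residue mod 103. As a residue in [0, p-1] the value is 102.
96^51 mod 103 = 102

102


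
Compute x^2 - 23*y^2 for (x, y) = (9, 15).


x^2 - d*y^2
= 9^2 - 23*15^2
= 81 - 5175
= -5094

-5094


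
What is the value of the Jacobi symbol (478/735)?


Compute (478/735) via quadratic reciprocity:
  pull out 2: (2/735) = +1  (since 735 mod 8 = 7)
  reciprocity: (239/735) -> -(735/239)
  reduce: (18/239)
  pull out 2: (2/239) = +1  (since 239 mod 8 = 7)
  reciprocity: (9/239) -> +(239/9)
  reduce: (5/9)
  reciprocity: (5/9) -> +(9/5)
  reduce: (4/5)
  pull out 2: (2/5) = -1  (since 5 mod 8 = 5)
  pull out 2: (2/5) = -1  (since 5 mod 8 = 5)
  (1/5) = 1
Product of signs = -1

-1


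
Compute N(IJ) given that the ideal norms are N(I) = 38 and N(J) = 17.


N(IJ) = N(I) * N(J)
= 38 * 17
= 646

646


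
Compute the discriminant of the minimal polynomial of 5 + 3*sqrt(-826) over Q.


The element 5 + 3*sqrt(-826) has minimal polynomial:
x^2 - 10*x + 7459
Discriminant = (-10)^2 - 4*(7459)
= 100 - 29836
= -29736

-29736


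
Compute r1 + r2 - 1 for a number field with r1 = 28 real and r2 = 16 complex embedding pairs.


By Dirichlet's unit theorem:
rank = r1 + r2 - 1
= 28 + 16 - 1
= 43

43


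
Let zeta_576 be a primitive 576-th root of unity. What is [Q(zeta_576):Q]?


The degree equals Euler's totient phi(576).
576 = 2^6 * 3^2
phi(576) = 192

192


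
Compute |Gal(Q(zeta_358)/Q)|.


|Gal(Q(zeta_358)/Q)| = phi(358)
= 178

178


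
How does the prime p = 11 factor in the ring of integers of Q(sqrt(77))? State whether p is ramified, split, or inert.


K = Q(sqrt(77)). Since d mod 4 = 1, disc(K) = 77.
Check p | disc: 77 mod 11 = 0.
p divides disc, so p ramifies: (p) = P^2 with e=2, f=1, g=1.
Therefore p is ramified.

ramified


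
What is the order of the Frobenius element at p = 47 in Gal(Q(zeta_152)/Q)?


The Frobenius at p in Gal(Q(zeta_n)/Q) = (Z/nZ)* is the class of p, so its order is ord_152(47), the smallest k >= 1 with 47^k = 1 mod 152.
n = 152 = 2^3 * 19, phi(152) = 72; the order divides phi(n).
Divisors of 72: 1, 2, 3, 4, 6, 8, 9, 12, 18, 24, 36, 72
Repeated squaring mod 152: 47^1 = 47, 47^2 = 81, 47^4 = 25, 47^8 = 17, 47^16 = 137, 47^32 = 73, 47^64 = 9
Test divisors in increasing order:
  k=1: 47^1 = 47 mod 152
  k=2: 47^2 = 81 mod 152
  k=3: 47^3 = 81 * 47 = 7 mod 152
  k=4: 47^4 = 25 mod 152
  k=6: 47^6 = 25 * 81 = 49 mod 152
  k=8: 47^8 = 17 mod 152
  k=9: 47^9 = 17 * 47 = 39 mod 152
  k=12: 47^12 = 17 * 25 = 121 mod 152
  k=18: 47^18 = 137 * 81 = 1 mod 152  <- first divisor giving 1
Order = 18

18


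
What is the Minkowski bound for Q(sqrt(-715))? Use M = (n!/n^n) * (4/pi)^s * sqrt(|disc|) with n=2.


d = -715, d mod 4 = 1, so disc(K) = d = -715; |disc(K)| = 715
Imaginary quadratic field, so n = 2, s = r2 = 1, r1 = 0
M = (n!/n^n) * (4/pi)^s * sqrt(|disc(K)|) = (2!/2^2) * (4/pi)^1 * sqrt(715)
= 0.5 * 1.273240 * 26.739484
= 17.0229

17.0229


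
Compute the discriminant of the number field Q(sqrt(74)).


For K = Q(sqrt(d)) with d squarefree: disc(K) = d if d = 1 mod 4, and disc(K) = 4d if d = 2 or 3 mod 4.
Here d = 74, and d mod 4 = 2.
d = 2 mod 4, not 1 (O_K = Z[sqrt(d)]), so disc(K) = 4d = 4 * (74) = 296

296


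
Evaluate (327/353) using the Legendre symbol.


p = 353 is prime, so compute (327/353) with the reciprocity algorithm (Jacobi-symbol steps: pull out 2s via (2/n), flip via reciprocity, reduce):
  reciprocity: (327/353) -> +(353/327)
  reduce: (26/327)
  pull out 2: (2/327) = +1  (since 327 mod 8 = 7)
  reciprocity: (13/327) -> +(327/13)
  reduce: (2/13)
  pull out 2: (2/13) = -1  (since 13 mod 8 = 5)
  (1/13) = 1
Product of signs = -1
(327/353) = -1

-1


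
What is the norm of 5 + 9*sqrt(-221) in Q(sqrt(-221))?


N(a + b*sqrt(d)) = a^2 - d*b^2
= (5)^2 - (-221)*(9)^2
= 25 + 17901
= 17926

17926


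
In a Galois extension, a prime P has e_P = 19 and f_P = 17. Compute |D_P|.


|D_P| = e * f
= 19 * 17
= 323

323


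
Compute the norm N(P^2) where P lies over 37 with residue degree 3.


N(P^a) = p^(a*f)
= 37^(2*3)
= 37^6
= 2565726409

2565726409


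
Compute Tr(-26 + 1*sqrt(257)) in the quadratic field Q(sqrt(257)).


Tr(a + b*sqrt(d)) = (a + b*sqrt(d)) + (a - b*sqrt(d)) = 2a
= 2 * (-26)
= -52

-52


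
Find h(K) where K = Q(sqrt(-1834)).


K = Q(sqrt(-1834)). d mod 4 = 2, so D = disc(K) = 4d = -7336
h(K) equals the number of primitive reduced positive-definite forms (a, b, c) = a*x^2 + b*x*y + c*y^2 with b^2 - 4ac = D,
where reduced means |b| <= a <= c, with b >= 0 whenever |b| = a or a = c, and primitive means gcd(a, b, c) = 1.
Reduced forces 3a^2 <= |D| = 7336, so 1 <= a <= 49; b must have the parity of D, and c = (b^2 - D)/(4a) must be an integer >= a.
Enumerate a = 1..49, b in [-a, a]:
  a=1: (1, 0, 1834)  [1]
  a=2: (2, 0, 917)  [1]
  a=3..4: none
  a=5: (5, -2, 367), (5, 2, 367)  [2]
  a=6: none
  a=7: (7, 0, 262)  [1]
  a=8..9: none
  a=10: (10, -8, 185), (10, 8, 185)  [2]
  a=11: (11, -10, 169), (11, 10, 169)  [2]
  a=12: none
  a=13: (13, -10, 143), (13, 10, 143)  [2]
  a=14: (14, 0, 131)  [1]
  a=15..16: none
  a=17: (17, -12, 110), (17, 12, 110)  [2]
  a=18: none
  a=19: (19, -6, 97), (19, 6, 97)  [2]
  a=20..21: none
  a=22: (22, -12, 85), (22, 12, 85)  [2]
  a=23: (23, -22, 85), (23, 22, 85)  [2]
  a=24: none
  a=25: (25, -8, 74), (25, 8, 74)  [2]
  a=26: (26, -16, 73), (26, 16, 73)  [2]
  a=27..28: none
  a=29: (29, -28, 70), (29, 28, 70)  [2]
  a=30..33: none
  a=34: (34, -12, 55), (34, 12, 55)  [2]
  a=35: (35, -28, 58), (35, 28, 58)  [2]
  a=36: none
  a=37: (37, -8, 50), (37, 8, 50)  [2]
  a=38: (38, -32, 55), (38, 32, 55)  [2]
  a=39..42: none
  a=43: (43, -24, 46), (43, 24, 46)  [2]
  a=44..49: none
Total reduced forms: 1 + 1 + 2 + 1 + 2 + 2 + 2 + 1 + 2 + 2 + 2 + 2 + 2 + 2 + 2 + 2 + 2 + 2 + 2 + 2 = 36
h = 36

36


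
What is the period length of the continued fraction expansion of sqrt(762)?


Run the CF algorithm for sqrt(762).
a_0 = floor(sqrt(762)) = 27; set m_0=0, q_0=1.
Recurrence: m' = q*a - m,  q' = (d - m'^2)/q,  a' = floor((a_0 + m')/q').
  step 1: m=27, q=33, a=1
  step 2: m=6, q=22, a=1
  step 3: m=16, q=23, a=1
  step 4: m=7, q=31, a=1
  step 5: m=24, q=6, a=8
  step 6: m=24, q=31, a=1
  step 7: m=7, q=23, a=1
  step 8: m=16, q=22, a=1
  step 9: m=6, q=33, a=1
  step 10: m=27, q=1, a=54
a_10 = 2*a_0 = 54, so the period closes here.
sqrt(762) = [27; 1, 1, 1, 1, 8, 1, 1, 1, 1, 54]
Period length = 10

10


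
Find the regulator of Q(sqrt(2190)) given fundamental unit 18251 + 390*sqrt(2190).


epsilon = 18251 + 390*sqrt(2190)
= 36502.0000
R = ln(36502.0000)
= 10.5051

10.5051


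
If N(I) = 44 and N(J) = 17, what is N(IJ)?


N(IJ) = N(I) * N(J)
= 44 * 17
= 748

748


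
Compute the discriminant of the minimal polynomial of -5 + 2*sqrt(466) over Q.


The element -5 + 2*sqrt(466) has minimal polynomial:
x^2 + 10*x - 1839
Discriminant = (10)^2 - 4*(-1839)
= 100 + 7356
= 7456

7456


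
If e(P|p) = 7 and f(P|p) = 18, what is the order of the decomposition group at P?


|D_P| = e * f
= 7 * 18
= 126

126


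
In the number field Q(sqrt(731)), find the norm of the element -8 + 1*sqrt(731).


N(a + b*sqrt(d)) = a^2 - d*b^2
= (-8)^2 - (731)*(1)^2
= 64 - 731
= -667

-667


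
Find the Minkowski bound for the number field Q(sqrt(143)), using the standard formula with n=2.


d = 143, d mod 4 = 3, so disc(K) = 4d = 572; |disc(K)| = 572
Real quadratic field, so n = 2, s = r2 = 0, r1 = 2
M = (n!/n^n) * (4/pi)^s * sqrt(|disc(K)|) = (2!/2^2) * (4/pi)^0 * sqrt(572)
= 0.5 * 1.000000 * 23.916521
= 11.9583

11.9583


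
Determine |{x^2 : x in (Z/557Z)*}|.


For prime p, the number of non-zero quadratic residues is (p-1)/2.
= (557-1)/2
= 278

278


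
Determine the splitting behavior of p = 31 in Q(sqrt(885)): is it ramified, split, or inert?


K = Q(sqrt(885)). Since d mod 4 = 1, disc(K) = 885.
Check p | disc: 885 mod 31 = 17.
p does not divide disc. Compute Legendre symbol (d/p):
17^((31-1)/2) mod 31 = -1
(d/p) = -1, so p is inert: (p) stays prime with e=1, f=2, g=1.
Therefore p is inert.

inert


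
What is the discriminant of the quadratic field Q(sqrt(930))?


For K = Q(sqrt(d)) with d squarefree: disc(K) = d if d = 1 mod 4, and disc(K) = 4d if d = 2 or 3 mod 4.
Here d = 930, and d mod 4 = 2.
d = 2 mod 4, not 1 (O_K = Z[sqrt(d)]), so disc(K) = 4d = 4 * (930) = 3720

3720


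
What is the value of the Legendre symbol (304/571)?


p = 571 is prime, so compute (304/571) with the reciprocity algorithm (Jacobi-symbol steps: pull out 2s via (2/n), flip via reciprocity, reduce):
  pull out 2: (2/571) = -1  (since 571 mod 8 = 3)
  pull out 2: (2/571) = -1  (since 571 mod 8 = 3)
  pull out 2: (2/571) = -1  (since 571 mod 8 = 3)
  pull out 2: (2/571) = -1  (since 571 mod 8 = 3)
  reciprocity: (19/571) -> -(571/19)
  reduce: (1/19)
  (1/19) = 1
Product of signs = -1
(304/571) = -1

-1


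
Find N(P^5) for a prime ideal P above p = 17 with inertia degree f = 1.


N(P^a) = p^(a*f)
= 17^(5*1)
= 17^5
= 1419857

1419857


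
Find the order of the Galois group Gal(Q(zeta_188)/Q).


|Gal(Q(zeta_188)/Q)| = phi(188)
= 92

92


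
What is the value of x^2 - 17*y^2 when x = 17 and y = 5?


x^2 - d*y^2
= 17^2 - 17*5^2
= 289 - 425
= -136

-136


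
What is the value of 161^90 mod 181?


p = 181 is prime and the exponent is (p-1)/2 = 90, so by Euler's criterion 161^90 = (161/181) = +1 or -1 mod 181.
Compute by square-and-multiply:
  90 = 64 + 16 + 8 + 2 (binary 1011010)
  Repeated squaring mod 181: 161^1 = 161, 161^2 = 38, 161^4 = 177, 161^8 = 16, 161^16 = 75, 161^32 = 14, 161^64 = 15
  161^90 = 161^64 * 161^16 * 161^8 * 161^2 = 15 * 75 * 16 * 38 mod 181
    15 * 75 = 1125 = 39 mod 181
    39 * 16 = 624 = 81 mod 181
    81 * 38 = 3078 = 1 mod 181
  161^90 = 1 mod 181
Result 1: 161 is a quadratic residue mod 181.
161^90 mod 181 = 1

1


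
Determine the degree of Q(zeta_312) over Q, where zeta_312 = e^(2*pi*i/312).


The degree equals Euler's totient phi(312).
312 = 2^3 * 3 * 13
phi(312) = 96

96


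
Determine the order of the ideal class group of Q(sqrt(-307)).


K = Q(sqrt(-307)). d mod 4 = 1, so D = disc(K) = d = -307
h(K) equals the number of primitive reduced positive-definite forms (a, b, c) = a*x^2 + b*x*y + c*y^2 with b^2 - 4ac = D,
where reduced means |b| <= a <= c, with b >= 0 whenever |b| = a or a = c, and primitive means gcd(a, b, c) = 1.
Reduced forces 3a^2 <= |D| = 307, so 1 <= a <= 10; b must have the parity of D, and c = (b^2 - D)/(4a) must be an integer >= a.
Enumerate a = 1..10, b in [-a, a]:
  a=1: (1, 1, 77)  [1]
  a=2..6: none
  a=7: (7, -1, 11), (7, 1, 11)  [2]
  a=8..10: none
Total reduced forms: 1 + 2 = 3
h = 3

3


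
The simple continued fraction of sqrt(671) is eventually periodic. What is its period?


Run the CF algorithm for sqrt(671).
a_0 = floor(sqrt(671)) = 25; set m_0=0, q_0=1.
Recurrence: m' = q*a - m,  q' = (d - m'^2)/q,  a' = floor((a_0 + m')/q').
  step 1: m=25, q=46, a=1
  step 2: m=21, q=5, a=9
  step 3: m=24, q=19, a=2
  step 4: m=14, q=25, a=1
  step 5: m=11, q=22, a=1
  step 6: m=11, q=25, a=1
  step 7: m=14, q=19, a=2
  step 8: m=24, q=5, a=9
  step 9: m=21, q=46, a=1
  step 10: m=25, q=1, a=50
a_10 = 2*a_0 = 50, so the period closes here.
sqrt(671) = [25; 1, 9, 2, 1, 1, 1, 2, 9, 1, 50]
Period length = 10

10


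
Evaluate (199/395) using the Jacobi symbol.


Compute (199/395) via quadratic reciprocity:
  reciprocity: (199/395) -> -(395/199)
  reduce: (196/199)
  pull out 2: (2/199) = +1  (since 199 mod 8 = 7)
  pull out 2: (2/199) = +1  (since 199 mod 8 = 7)
  reciprocity: (49/199) -> +(199/49)
  reduce: (3/49)
  reciprocity: (3/49) -> +(49/3)
  reduce: (1/3)
  (1/3) = 1
Product of signs = -1

-1


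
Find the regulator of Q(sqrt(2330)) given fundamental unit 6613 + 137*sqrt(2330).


epsilon = 6613 + 137*sqrt(2330)
= 13226.0001
R = ln(13226.0001)
= 9.4899

9.4899


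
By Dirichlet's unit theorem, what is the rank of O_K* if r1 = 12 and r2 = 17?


By Dirichlet's unit theorem:
rank = r1 + r2 - 1
= 12 + 17 - 1
= 28

28


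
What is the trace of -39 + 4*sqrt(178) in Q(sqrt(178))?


Tr(a + b*sqrt(d)) = (a + b*sqrt(d)) + (a - b*sqrt(d)) = 2a
= 2 * (-39)
= -78

-78


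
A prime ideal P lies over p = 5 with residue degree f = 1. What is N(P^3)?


N(P^a) = p^(a*f)
= 5^(3*1)
= 5^3
= 125

125


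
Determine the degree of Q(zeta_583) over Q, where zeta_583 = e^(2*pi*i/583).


The degree equals Euler's totient phi(583).
583 = 11 * 53
phi(583) = 520

520


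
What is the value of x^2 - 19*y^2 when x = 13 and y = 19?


x^2 - d*y^2
= 13^2 - 19*19^2
= 169 - 6859
= -6690

-6690


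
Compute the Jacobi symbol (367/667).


Compute (367/667) via quadratic reciprocity:
  reciprocity: (367/667) -> -(667/367)
  reduce: (300/367)
  pull out 2: (2/367) = +1  (since 367 mod 8 = 7)
  pull out 2: (2/367) = +1  (since 367 mod 8 = 7)
  reciprocity: (75/367) -> -(367/75)
  reduce: (67/75)
  reciprocity: (67/75) -> -(75/67)
  reduce: (8/67)
  pull out 2: (2/67) = -1  (since 67 mod 8 = 3)
  pull out 2: (2/67) = -1  (since 67 mod 8 = 3)
  pull out 2: (2/67) = -1  (since 67 mod 8 = 3)
  (1/67) = 1
Product of signs = 1

1


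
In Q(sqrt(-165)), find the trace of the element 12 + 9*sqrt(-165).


Tr(a + b*sqrt(d)) = (a + b*sqrt(d)) + (a - b*sqrt(d)) = 2a
= 2 * (12)
= 24

24


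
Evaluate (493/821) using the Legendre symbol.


p = 821 is prime, so compute (493/821) with the reciprocity algorithm (Jacobi-symbol steps: pull out 2s via (2/n), flip via reciprocity, reduce):
  reciprocity: (493/821) -> +(821/493)
  reduce: (328/493)
  pull out 2: (2/493) = -1  (since 493 mod 8 = 5)
  pull out 2: (2/493) = -1  (since 493 mod 8 = 5)
  pull out 2: (2/493) = -1  (since 493 mod 8 = 5)
  reciprocity: (41/493) -> +(493/41)
  reduce: (1/41)
  (1/41) = 1
Product of signs = -1
(493/821) = -1

-1


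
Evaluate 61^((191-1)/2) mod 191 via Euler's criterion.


p = 191 is prime and the exponent is (p-1)/2 = 95, so by Euler's criterion 61^95 = (61/191) = +1 or -1 mod 191.
Compute by square-and-multiply:
  95 = 64 + 16 + 8 + 4 + 2 + 1 (binary 1011111)
  Repeated squaring mod 191: 61^1 = 61, 61^2 = 92, 61^4 = 60, 61^8 = 162, 61^16 = 77, 61^32 = 8, 61^64 = 64
  61^95 = 61^64 * 61^16 * 61^8 * 61^4 * 61^2 * 61^1 = 64 * 77 * 162 * 60 * 92 * 61 mod 191
    64 * 77 = 4928 = 153 mod 191
    153 * 162 = 24786 = 147 mod 191
    147 * 60 = 8820 = 34 mod 191
    34 * 92 = 3128 = 72 mod 191
    72 * 61 = 4392 = 190 mod 191
  61^95 = 190 mod 191
Result 190 = p - 1 = -1 mod 191: 61 is a quadratic non-residue mod 191. As a residue in [0, p-1] the value is 190.
61^95 mod 191 = 190

190


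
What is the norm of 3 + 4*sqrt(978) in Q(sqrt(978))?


N(a + b*sqrt(d)) = a^2 - d*b^2
= (3)^2 - (978)*(4)^2
= 9 - 15648
= -15639

-15639


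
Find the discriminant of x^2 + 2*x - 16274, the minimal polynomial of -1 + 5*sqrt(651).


The element -1 + 5*sqrt(651) has minimal polynomial:
x^2 + 2*x - 16274
Discriminant = (2)^2 - 4*(-16274)
= 4 + 65096
= 65100

65100


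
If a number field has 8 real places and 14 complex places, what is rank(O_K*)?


By Dirichlet's unit theorem:
rank = r1 + r2 - 1
= 8 + 14 - 1
= 21

21


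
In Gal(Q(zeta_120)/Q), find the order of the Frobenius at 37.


The Frobenius at p in Gal(Q(zeta_n)/Q) = (Z/nZ)* is the class of p, so its order is ord_120(37), the smallest k >= 1 with 37^k = 1 mod 120.
n = 120 = 2^3 * 3 * 5, phi(120) = 32; the order divides phi(n).
Divisors of 32: 1, 2, 4, 8, 16, 32
Repeated squaring mod 120: 37^1 = 37, 37^2 = 49, 37^4 = 1, 37^8 = 1, 37^16 = 1, 37^32 = 1
Test divisors in increasing order:
  k=1: 37^1 = 37 mod 120
  k=2: 37^2 = 49 mod 120
  k=4: 37^4 = 1 mod 120  <- first divisor giving 1
Order = 4

4


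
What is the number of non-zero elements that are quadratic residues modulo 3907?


For prime p, the number of non-zero quadratic residues is (p-1)/2.
= (3907-1)/2
= 1953

1953


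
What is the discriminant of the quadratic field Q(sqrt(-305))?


For K = Q(sqrt(d)) with d squarefree: disc(K) = d if d = 1 mod 4, and disc(K) = 4d if d = 2 or 3 mod 4.
Here d = -305, and d mod 4 = 3.
d = 3 mod 4, not 1 (O_K = Z[sqrt(d)]), so disc(K) = 4d = 4 * (-305) = -1220

-1220


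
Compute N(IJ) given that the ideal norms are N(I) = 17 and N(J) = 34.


N(IJ) = N(I) * N(J)
= 17 * 34
= 578

578


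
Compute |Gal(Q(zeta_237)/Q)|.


|Gal(Q(zeta_237)/Q)| = phi(237)
= 156

156


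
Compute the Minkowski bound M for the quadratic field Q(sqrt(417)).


d = 417, d mod 4 = 1, so disc(K) = d = 417; |disc(K)| = 417
Real quadratic field, so n = 2, s = r2 = 0, r1 = 2
M = (n!/n^n) * (4/pi)^s * sqrt(|disc(K)|) = (2!/2^2) * (4/pi)^0 * sqrt(417)
= 0.5 * 1.000000 * 20.420578
= 10.2103

10.2103


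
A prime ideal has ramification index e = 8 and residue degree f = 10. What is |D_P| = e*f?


|D_P| = e * f
= 8 * 10
= 80

80


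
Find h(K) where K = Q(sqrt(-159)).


K = Q(sqrt(-159)). d mod 4 = 1, so D = disc(K) = d = -159
h(K) equals the number of primitive reduced positive-definite forms (a, b, c) = a*x^2 + b*x*y + c*y^2 with b^2 - 4ac = D,
where reduced means |b| <= a <= c, with b >= 0 whenever |b| = a or a = c, and primitive means gcd(a, b, c) = 1.
Reduced forces 3a^2 <= |D| = 159, so 1 <= a <= 7; b must have the parity of D, and c = (b^2 - D)/(4a) must be an integer >= a.
Enumerate a = 1..7, b in [-a, a]:
  a=1: (1, 1, 40)  [1]
  a=2: (2, -1, 20), (2, 1, 20)  [2]
  a=3: (3, 3, 14)  [1]
  a=4: (4, -1, 10), (4, 1, 10)  [2]
  a=5: (5, -1, 8), (5, 1, 8)  [2]
  a=6: (6, -3, 7), (6, 3, 7)  [2]
  a=7: none
Total reduced forms: 1 + 2 + 1 + 2 + 2 + 2 = 10
h = 10

10


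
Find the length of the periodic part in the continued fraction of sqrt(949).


Run the CF algorithm for sqrt(949).
a_0 = floor(sqrt(949)) = 30; set m_0=0, q_0=1.
Recurrence: m' = q*a - m,  q' = (d - m'^2)/q,  a' = floor((a_0 + m')/q').
  step 1: m=30, q=49, a=1
  step 2: m=19, q=12, a=4
  step 3: m=29, q=9, a=6
  step 4: m=25, q=36, a=1
  step 5: m=11, q=23, a=1
  step 6: m=12, q=35, a=1
  step 7: m=23, q=12, a=4
  step 8: m=25, q=27, a=2
  step 9: m=29, q=4, a=14
  step 10: m=27, q=55, a=1
  step 11: m=28, q=3, a=19
  step 12: m=29, q=36, a=1
  step 13: m=7, q=25, a=1
  step 14: m=18, q=25, a=1
  step 15: m=7, q=36, a=1
  step 16: m=29, q=3, a=19
  step 17: m=28, q=55, a=1
  step 18: m=27, q=4, a=14
  step 19: m=29, q=27, a=2
  step 20: m=25, q=12, a=4
  step 21: m=23, q=35, a=1
  step 22: m=12, q=23, a=1
  step 23: m=11, q=36, a=1
  step 24: m=25, q=9, a=6
  step 25: m=29, q=12, a=4
  step 26: m=19, q=49, a=1
  step 27: m=30, q=1, a=60
a_27 = 2*a_0 = 60, so the period closes here.
sqrt(949) = [30; 1, 4, 6, 1, 1, 1, 4, 2, 14, 1, 19, 1, 1, 1, 1, 19, 1, 14, 2, 4, 1, 1, 1, 6, 4, 1, 60]
Period length = 27

27


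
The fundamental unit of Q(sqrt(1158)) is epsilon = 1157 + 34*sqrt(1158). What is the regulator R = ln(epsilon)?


epsilon = 1157 + 34*sqrt(1158)
= 2313.9996
R = ln(2313.9996)
= 7.7467

7.7467


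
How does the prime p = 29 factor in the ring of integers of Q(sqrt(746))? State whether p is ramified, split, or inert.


K = Q(sqrt(746)). Since d mod 4 = 2, disc(K) = 2984.
Check p | disc: 2984 mod 29 = 26.
p does not divide disc. Compute Legendre symbol (d/p):
21^((29-1)/2) mod 29 = -1
(d/p) = -1, so p is inert: (p) stays prime with e=1, f=2, g=1.
Therefore p is inert.

inert


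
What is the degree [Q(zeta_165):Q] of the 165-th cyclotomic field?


The degree equals Euler's totient phi(165).
165 = 3 * 5 * 11
phi(165) = 80

80


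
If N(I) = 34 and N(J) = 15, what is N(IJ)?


N(IJ) = N(I) * N(J)
= 34 * 15
= 510

510


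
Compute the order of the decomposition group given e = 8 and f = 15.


|D_P| = e * f
= 8 * 15
= 120

120


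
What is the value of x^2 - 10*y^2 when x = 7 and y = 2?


x^2 - d*y^2
= 7^2 - 10*2^2
= 49 - 40
= 9

9


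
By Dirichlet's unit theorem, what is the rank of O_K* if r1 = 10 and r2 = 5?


By Dirichlet's unit theorem:
rank = r1 + r2 - 1
= 10 + 5 - 1
= 14

14


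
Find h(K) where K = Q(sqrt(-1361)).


K = Q(sqrt(-1361)). d mod 4 = 3, so D = disc(K) = 4d = -5444
h(K) equals the number of primitive reduced positive-definite forms (a, b, c) = a*x^2 + b*x*y + c*y^2 with b^2 - 4ac = D,
where reduced means |b| <= a <= c, with b >= 0 whenever |b| = a or a = c, and primitive means gcd(a, b, c) = 1.
Reduced forces 3a^2 <= |D| = 5444, so 1 <= a <= 42; b must have the parity of D, and c = (b^2 - D)/(4a) must be an integer >= a.
Enumerate a = 1..42, b in [-a, a]:
  a=1: (1, 0, 1361)  [1]
  a=2: (2, 2, 681)  [1]
  a=3: (3, -2, 454), (3, 2, 454)  [2]
  a=4: none
  a=5: (5, -4, 273), (5, 4, 273)  [2]
  a=6: (6, -2, 227), (6, 2, 227)  [2]
  a=7: (7, -4, 195), (7, 4, 195)  [2]
  a=8: none
  a=9: (9, -8, 153), (9, 8, 153)  [2]
  a=10: (10, -6, 137), (10, 6, 137)  [2]
  a=11: (11, -10, 126), (11, 10, 126)  [2]
  a=12: none
  a=13: (13, -4, 105), (13, 4, 105)  [2]
  a=14: (14, -10, 99), (14, 10, 99)  [2]
  a=15: (15, -14, 94), (15, -4, 91), (15, 4, 91), (15, 14, 94)  [4]
  a=16: none
  a=17: (17, -8, 81), (17, 8, 81)  [2]
  a=18: (18, -10, 77), (18, 10, 77)  [2]
  a=19: (19, -16, 75), (19, 16, 75)  [2]
  a=20: none
  a=21: (21, -10, 66), (21, -4, 65), (21, 4, 65), (21, 10, 66)  [4]
  a=22: (22, -10, 63), (22, 10, 63)  [2]
  a=23..24: none
  a=25: (25, -16, 57), (25, 16, 57)  [2]
  a=26: (26, -22, 57), (26, 22, 57)  [2]
  a=27: (27, -8, 51), (27, 8, 51)  [2]
  a=28..29: none
  a=30: (30, -26, 51), (30, -14, 47), (30, 14, 47), (30, 26, 51)  [4]
  a=31..32: none
  a=33: (33, -32, 49), (33, -10, 42), (33, 10, 42), (33, 32, 49)  [4]
  a=34: (34, -26, 45), (34, 26, 45)  [2]
  a=35: (35, -24, 43), (35, -4, 39), (35, 4, 39), (35, 24, 43)  [4]
  a=36..37: none
  a=38: (38, -22, 39), (38, 22, 39)  [2]
  a=39..40: none
  a=41: (41, -38, 42), (41, 38, 42)  [2]
  a=42: none
Total reduced forms: 1 + 1 + 2 + 2 + 2 + 2 + 2 + 2 + 2 + 2 + 2 + 4 + 2 + 2 + 2 + 4 + 2 + 2 + 2 + 2 + 4 + 4 + 2 + 4 + 2 + 2 = 60
h = 60

60


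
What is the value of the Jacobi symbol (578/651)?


Compute (578/651) via quadratic reciprocity:
  pull out 2: (2/651) = -1  (since 651 mod 8 = 3)
  reciprocity: (289/651) -> +(651/289)
  reduce: (73/289)
  reciprocity: (73/289) -> +(289/73)
  reduce: (70/73)
  pull out 2: (2/73) = +1  (since 73 mod 8 = 1)
  reciprocity: (35/73) -> +(73/35)
  reduce: (3/35)
  reciprocity: (3/35) -> -(35/3)
  reduce: (2/3)
  pull out 2: (2/3) = -1  (since 3 mod 8 = 3)
  (1/3) = 1
Product of signs = -1

-1


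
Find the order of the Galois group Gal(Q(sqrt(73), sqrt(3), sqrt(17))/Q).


The 3 square roots of distinct primes are multiplicatively independent over Q,
so [K:Q] = 2^3 and Gal(K/Q) is isomorphic to (Z/2Z)^3.
|Gal| = 2^3 = 8

8


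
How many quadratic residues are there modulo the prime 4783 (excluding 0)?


For prime p, the number of non-zero quadratic residues is (p-1)/2.
= (4783-1)/2
= 2391

2391


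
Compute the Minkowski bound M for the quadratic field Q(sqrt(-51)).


d = -51, d mod 4 = 1, so disc(K) = d = -51; |disc(K)| = 51
Imaginary quadratic field, so n = 2, s = r2 = 1, r1 = 0
M = (n!/n^n) * (4/pi)^s * sqrt(|disc(K)|) = (2!/2^2) * (4/pi)^1 * sqrt(51)
= 0.5 * 1.273240 * 7.141428
= 4.5464

4.5464


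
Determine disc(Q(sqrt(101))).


For K = Q(sqrt(d)) with d squarefree: disc(K) = d if d = 1 mod 4, and disc(K) = 4d if d = 2 or 3 mod 4.
Here d = 101, and d mod 4 = 1.
d = 1 mod 4 (O_K = Z[(1+sqrt(d))/2]), so disc(K) = d = 101

101


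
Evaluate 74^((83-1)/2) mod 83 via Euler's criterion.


p = 83 is prime and the exponent is (p-1)/2 = 41, so by Euler's criterion 74^41 = (74/83) = +1 or -1 mod 83.
Compute by square-and-multiply:
  41 = 32 + 8 + 1 (binary 101001)
  Repeated squaring mod 83: 74^1 = 74, 74^2 = 81, 74^4 = 4, 74^8 = 16, 74^16 = 7, 74^32 = 49
  74^41 = 74^32 * 74^8 * 74^1 = 49 * 16 * 74 mod 83
    49 * 16 = 784 = 37 mod 83
    37 * 74 = 2738 = 82 mod 83
  74^41 = 82 mod 83
Result 82 = p - 1 = -1 mod 83: 74 is a quadratic non-residue mod 83. As a residue in [0, p-1] the value is 82.
74^41 mod 83 = 82

82


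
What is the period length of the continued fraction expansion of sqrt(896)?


Run the CF algorithm for sqrt(896).
a_0 = floor(sqrt(896)) = 29; set m_0=0, q_0=1.
Recurrence: m' = q*a - m,  q' = (d - m'^2)/q,  a' = floor((a_0 + m')/q').
  step 1: m=29, q=55, a=1
  step 2: m=26, q=4, a=13
  step 3: m=26, q=55, a=1
  step 4: m=29, q=1, a=58
a_4 = 2*a_0 = 58, so the period closes here.
sqrt(896) = [29; 1, 13, 1, 58]
Period length = 4

4


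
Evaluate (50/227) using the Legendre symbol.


p = 227 is prime, so compute (50/227) with the reciprocity algorithm (Jacobi-symbol steps: pull out 2s via (2/n), flip via reciprocity, reduce):
  pull out 2: (2/227) = -1  (since 227 mod 8 = 3)
  reciprocity: (25/227) -> +(227/25)
  reduce: (2/25)
  pull out 2: (2/25) = +1  (since 25 mod 8 = 1)
  (1/25) = 1
Product of signs = -1
(50/227) = -1

-1


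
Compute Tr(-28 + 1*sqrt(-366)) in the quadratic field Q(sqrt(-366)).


Tr(a + b*sqrt(d)) = (a + b*sqrt(d)) + (a - b*sqrt(d)) = 2a
= 2 * (-28)
= -56

-56


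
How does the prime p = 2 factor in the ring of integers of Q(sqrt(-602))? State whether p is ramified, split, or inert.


K = Q(sqrt(-602)). Since d mod 4 = 2, disc(K) = -2408.
Check p | disc: -2408 mod 2 = 0.
p divides disc, so p ramifies: (p) = P^2 with e=2, f=1, g=1.
Therefore p is ramified.

ramified


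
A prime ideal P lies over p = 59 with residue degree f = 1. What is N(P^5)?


N(P^a) = p^(a*f)
= 59^(5*1)
= 59^5
= 714924299

714924299


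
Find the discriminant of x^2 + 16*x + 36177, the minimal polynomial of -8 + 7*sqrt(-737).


The element -8 + 7*sqrt(-737) has minimal polynomial:
x^2 + 16*x + 36177
Discriminant = (16)^2 - 4*(36177)
= 256 - 144708
= -144452

-144452


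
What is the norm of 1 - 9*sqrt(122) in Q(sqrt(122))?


N(a + b*sqrt(d)) = a^2 - d*b^2
= (1)^2 - (122)*(-9)^2
= 1 - 9882
= -9881

-9881


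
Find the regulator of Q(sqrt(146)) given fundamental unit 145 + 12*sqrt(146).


epsilon = 145 + 12*sqrt(146)
= 289.9966
R = ln(289.9966)
= 5.6699

5.6699


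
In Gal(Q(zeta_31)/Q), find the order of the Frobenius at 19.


The Frobenius at p in Gal(Q(zeta_n)/Q) = (Z/nZ)* is the class of p, so its order is ord_31(19), the smallest k >= 1 with 19^k = 1 mod 31.
n = 31 = 31, phi(31) = 30; the order divides phi(n).
Divisors of 30: 1, 2, 3, 5, 6, 10, 15, 30
Repeated squaring mod 31: 19^1 = 19, 19^2 = 20, 19^4 = 28, 19^8 = 9, 19^16 = 19
Test divisors in increasing order:
  k=1: 19^1 = 19 mod 31
  k=2: 19^2 = 20 mod 31
  k=3: 19^3 = 20 * 19 = 8 mod 31
  k=5: 19^5 = 28 * 19 = 5 mod 31
  k=6: 19^6 = 28 * 20 = 2 mod 31
  k=10: 19^10 = 9 * 20 = 25 mod 31
  k=15: 19^15 = 9 * 28 * 20 * 19 = 1 mod 31  <- first divisor giving 1
Order = 15

15


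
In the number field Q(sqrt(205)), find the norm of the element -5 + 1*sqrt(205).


N(a + b*sqrt(d)) = a^2 - d*b^2
= (-5)^2 - (205)*(1)^2
= 25 - 205
= -180

-180


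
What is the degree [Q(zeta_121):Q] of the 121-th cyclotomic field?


The degree equals Euler's totient phi(121).
121 = 11^2
phi(121) = 110

110


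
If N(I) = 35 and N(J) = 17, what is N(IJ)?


N(IJ) = N(I) * N(J)
= 35 * 17
= 595

595


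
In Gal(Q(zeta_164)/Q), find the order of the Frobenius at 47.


The Frobenius at p in Gal(Q(zeta_n)/Q) = (Z/nZ)* is the class of p, so its order is ord_164(47), the smallest k >= 1 with 47^k = 1 mod 164.
n = 164 = 2^2 * 41, phi(164) = 80; the order divides phi(n).
Divisors of 80: 1, 2, 4, 5, 8, 10, 16, 20, 40, 80
Repeated squaring mod 164: 47^1 = 47, 47^2 = 77, 47^4 = 25, 47^8 = 133, 47^16 = 141, 47^32 = 37, 47^64 = 57
Test divisors in increasing order:
  k=1: 47^1 = 47 mod 164
  k=2: 47^2 = 77 mod 164
  k=4: 47^4 = 25 mod 164
  k=5: 47^5 = 25 * 47 = 27 mod 164
  k=8: 47^8 = 133 mod 164
  k=10: 47^10 = 133 * 77 = 73 mod 164
  k=16: 47^16 = 141 mod 164
  k=20: 47^20 = 141 * 25 = 81 mod 164
  k=40: 47^40 = 37 * 133 = 1 mod 164  <- first divisor giving 1
Order = 40

40


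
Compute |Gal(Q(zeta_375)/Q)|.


|Gal(Q(zeta_375)/Q)| = phi(375)
= 200

200


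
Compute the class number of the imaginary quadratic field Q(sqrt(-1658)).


K = Q(sqrt(-1658)). d mod 4 = 2, so D = disc(K) = 4d = -6632
h(K) equals the number of primitive reduced positive-definite forms (a, b, c) = a*x^2 + b*x*y + c*y^2 with b^2 - 4ac = D,
where reduced means |b| <= a <= c, with b >= 0 whenever |b| = a or a = c, and primitive means gcd(a, b, c) = 1.
Reduced forces 3a^2 <= |D| = 6632, so 1 <= a <= 47; b must have the parity of D, and c = (b^2 - D)/(4a) must be an integer >= a.
Enumerate a = 1..47, b in [-a, a]:
  a=1: (1, 0, 1658)  [1]
  a=2: (2, 0, 829)  [1]
  a=3: (3, -2, 553), (3, 2, 553)  [2]
  a=4..5: none
  a=6: (6, -4, 277), (6, 4, 277)  [2]
  a=7: (7, -2, 237), (7, 2, 237)  [2]
  a=8: none
  a=9: (9, -8, 186), (9, 8, 186)  [2]
  a=10: none
  a=11: (11, -10, 153), (11, 10, 153)  [2]
  a=12..13: none
  a=14: (14, -12, 121), (14, 12, 121)  [2]
  a=15..16: none
  a=17: (17, -10, 99), (17, 10, 99)  [2]
  a=18: (18, -8, 93), (18, 8, 93)  [2]
  a=19..20: none
  a=21: (21, -16, 82), (21, -2, 79), (21, 2, 79), (21, 16, 82)  [4]
  a=22: (22, -12, 77), (22, 12, 77)  [2]
  a=23..26: none
  a=27: (27, -8, 62), (27, 8, 62)  [2]
  a=28: none
  a=29: (29, -26, 63), (29, 26, 63)  [2]
  a=30: none
  a=31: (31, -8, 54), (31, 8, 54)  [2]
  a=32: none
  a=33: (33, -32, 58), (33, -10, 51), (33, 10, 51), (33, 32, 58)  [4]
  a=34: (34, -24, 53), (34, 24, 53)  [2]
  a=35..36: none
  a=37: (37, -18, 47), (37, 18, 47)  [2]
  a=38..40: none
  a=41: (41, -16, 42), (41, 16, 42)  [2]
  a=42: (42, -40, 49), (42, 40, 49)  [2]
  a=43..47: none
Total reduced forms: 1 + 1 + 2 + 2 + 2 + 2 + 2 + 2 + 2 + 2 + 4 + 2 + 2 + 2 + 2 + 4 + 2 + 2 + 2 + 2 = 42
h = 42

42


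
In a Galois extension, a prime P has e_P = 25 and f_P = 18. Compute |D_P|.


|D_P| = e * f
= 25 * 18
= 450

450


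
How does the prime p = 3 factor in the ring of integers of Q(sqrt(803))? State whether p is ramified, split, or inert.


K = Q(sqrt(803)). Since d mod 4 = 3, disc(K) = 3212.
Check p | disc: 3212 mod 3 = 2.
p does not divide disc. Compute Legendre symbol (d/p):
2^((3-1)/2) mod 3 = -1
(d/p) = -1, so p is inert: (p) stays prime with e=1, f=2, g=1.
Therefore p is inert.

inert


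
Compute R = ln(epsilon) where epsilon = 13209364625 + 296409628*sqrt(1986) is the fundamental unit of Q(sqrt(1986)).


epsilon = 13209364625 + 296409628*sqrt(1986)
= 2.6419e+10
R = ln(2.6419e+10)
= 23.9973

23.9973


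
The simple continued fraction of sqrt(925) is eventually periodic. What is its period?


Run the CF algorithm for sqrt(925).
a_0 = floor(sqrt(925)) = 30; set m_0=0, q_0=1.
Recurrence: m' = q*a - m,  q' = (d - m'^2)/q,  a' = floor((a_0 + m')/q').
  step 1: m=30, q=25, a=2
  step 2: m=20, q=21, a=2
  step 3: m=22, q=21, a=2
  step 4: m=20, q=25, a=2
  step 5: m=30, q=1, a=60
a_5 = 2*a_0 = 60, so the period closes here.
sqrt(925) = [30; 2, 2, 2, 2, 60]
Period length = 5

5


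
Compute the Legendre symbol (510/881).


p = 881 is prime, so compute (510/881) with the reciprocity algorithm (Jacobi-symbol steps: pull out 2s via (2/n), flip via reciprocity, reduce):
  pull out 2: (2/881) = +1  (since 881 mod 8 = 1)
  reciprocity: (255/881) -> +(881/255)
  reduce: (116/255)
  pull out 2: (2/255) = +1  (since 255 mod 8 = 7)
  pull out 2: (2/255) = +1  (since 255 mod 8 = 7)
  reciprocity: (29/255) -> +(255/29)
  reduce: (23/29)
  reciprocity: (23/29) -> +(29/23)
  reduce: (6/23)
  pull out 2: (2/23) = +1  (since 23 mod 8 = 7)
  reciprocity: (3/23) -> -(23/3)
  reduce: (2/3)
  pull out 2: (2/3) = -1  (since 3 mod 8 = 3)
  (1/3) = 1
Product of signs = 1
(510/881) = 1

1


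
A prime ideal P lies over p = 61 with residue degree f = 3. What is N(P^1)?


N(P^a) = p^(a*f)
= 61^(1*3)
= 61^3
= 226981

226981


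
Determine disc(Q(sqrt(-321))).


For K = Q(sqrt(d)) with d squarefree: disc(K) = d if d = 1 mod 4, and disc(K) = 4d if d = 2 or 3 mod 4.
Here d = -321, and d mod 4 = 3.
d = 3 mod 4, not 1 (O_K = Z[sqrt(d)]), so disc(K) = 4d = 4 * (-321) = -1284

-1284


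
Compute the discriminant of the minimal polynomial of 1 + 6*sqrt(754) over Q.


The element 1 + 6*sqrt(754) has minimal polynomial:
x^2 - 2*x - 27143
Discriminant = (-2)^2 - 4*(-27143)
= 4 + 108572
= 108576

108576


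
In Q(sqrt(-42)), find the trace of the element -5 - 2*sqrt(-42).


Tr(a + b*sqrt(d)) = (a + b*sqrt(d)) + (a - b*sqrt(d)) = 2a
= 2 * (-5)
= -10

-10


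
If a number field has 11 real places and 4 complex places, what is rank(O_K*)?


By Dirichlet's unit theorem:
rank = r1 + r2 - 1
= 11 + 4 - 1
= 14

14


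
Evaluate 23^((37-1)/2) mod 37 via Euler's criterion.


p = 37 is prime and the exponent is (p-1)/2 = 18, so by Euler's criterion 23^18 = (23/37) = +1 or -1 mod 37.
Compute by square-and-multiply:
  18 = 16 + 2 (binary 10010)
  Repeated squaring mod 37: 23^1 = 23, 23^2 = 11, 23^4 = 10, 23^8 = 26, 23^16 = 10
  23^18 = 23^16 * 23^2 = 10 * 11 mod 37
    10 * 11 = 110 = 36 mod 37
  23^18 = 36 mod 37
Result 36 = p - 1 = -1 mod 37: 23 is a quadratic non-residue mod 37. As a residue in [0, p-1] the value is 36.
23^18 mod 37 = 36

36


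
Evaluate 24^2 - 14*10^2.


x^2 - d*y^2
= 24^2 - 14*10^2
= 576 - 1400
= -824

-824


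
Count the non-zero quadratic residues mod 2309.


For prime p, the number of non-zero quadratic residues is (p-1)/2.
= (2309-1)/2
= 1154

1154


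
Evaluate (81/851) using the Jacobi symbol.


Compute (81/851) via quadratic reciprocity:
  reciprocity: (81/851) -> +(851/81)
  reduce: (41/81)
  reciprocity: (41/81) -> +(81/41)
  reduce: (40/41)
  pull out 2: (2/41) = +1  (since 41 mod 8 = 1)
  pull out 2: (2/41) = +1  (since 41 mod 8 = 1)
  pull out 2: (2/41) = +1  (since 41 mod 8 = 1)
  reciprocity: (5/41) -> +(41/5)
  reduce: (1/5)
  (1/5) = 1
Product of signs = 1

1


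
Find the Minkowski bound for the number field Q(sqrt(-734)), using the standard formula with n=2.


d = -734, d mod 4 = 2, so disc(K) = 4d = -2936; |disc(K)| = 2936
Imaginary quadratic field, so n = 2, s = r2 = 1, r1 = 0
M = (n!/n^n) * (4/pi)^s * sqrt(|disc(K)|) = (2!/2^2) * (4/pi)^1 * sqrt(2936)
= 0.5 * 1.273240 * 54.184869
= 34.4952

34.4952


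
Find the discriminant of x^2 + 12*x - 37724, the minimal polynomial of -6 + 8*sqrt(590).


The element -6 + 8*sqrt(590) has minimal polynomial:
x^2 + 12*x - 37724
Discriminant = (12)^2 - 4*(-37724)
= 144 + 150896
= 151040

151040


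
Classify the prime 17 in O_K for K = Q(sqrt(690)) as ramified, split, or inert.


K = Q(sqrt(690)). Since d mod 4 = 2, disc(K) = 2760.
Check p | disc: 2760 mod 17 = 6.
p does not divide disc. Compute Legendre symbol (d/p):
10^((17-1)/2) mod 17 = -1
(d/p) = -1, so p is inert: (p) stays prime with e=1, f=2, g=1.
Therefore p is inert.

inert


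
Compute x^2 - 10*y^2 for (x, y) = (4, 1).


x^2 - d*y^2
= 4^2 - 10*1^2
= 16 - 10
= 6

6


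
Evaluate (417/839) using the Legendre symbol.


p = 839 is prime, so compute (417/839) with the reciprocity algorithm (Jacobi-symbol steps: pull out 2s via (2/n), flip via reciprocity, reduce):
  reciprocity: (417/839) -> +(839/417)
  reduce: (5/417)
  reciprocity: (5/417) -> +(417/5)
  reduce: (2/5)
  pull out 2: (2/5) = -1  (since 5 mod 8 = 5)
  (1/5) = 1
Product of signs = -1
(417/839) = -1

-1


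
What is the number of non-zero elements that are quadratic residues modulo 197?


For prime p, the number of non-zero quadratic residues is (p-1)/2.
= (197-1)/2
= 98

98


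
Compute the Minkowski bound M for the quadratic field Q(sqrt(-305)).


d = -305, d mod 4 = 3, so disc(K) = 4d = -1220; |disc(K)| = 1220
Imaginary quadratic field, so n = 2, s = r2 = 1, r1 = 0
M = (n!/n^n) * (4/pi)^s * sqrt(|disc(K)|) = (2!/2^2) * (4/pi)^1 * sqrt(1220)
= 0.5 * 1.273240 * 34.928498
= 22.2362

22.2362


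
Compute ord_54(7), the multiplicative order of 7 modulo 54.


We want ord_54(7), the smallest k >= 1 with 7^k = 1 mod 54.
n = 54 = 2 * 3^3, phi(54) = 18; the order divides phi(n).
Divisors of 18: 1, 2, 3, 6, 9, 18
Repeated squaring mod 54: 7^1 = 7, 7^2 = 49, 7^4 = 25, 7^8 = 31, 7^16 = 43
Test divisors in increasing order:
  k=1: 7^1 = 7 mod 54
  k=2: 7^2 = 49 mod 54
  k=3: 7^3 = 49 * 7 = 19 mod 54
  k=6: 7^6 = 25 * 49 = 37 mod 54
  k=9: 7^9 = 31 * 7 = 1 mod 54  <- first divisor giving 1
Order = 9

9


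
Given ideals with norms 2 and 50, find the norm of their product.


N(IJ) = N(I) * N(J)
= 2 * 50
= 100

100


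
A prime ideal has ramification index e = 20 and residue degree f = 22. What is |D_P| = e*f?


|D_P| = e * f
= 20 * 22
= 440

440


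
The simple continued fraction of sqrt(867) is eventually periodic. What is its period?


Run the CF algorithm for sqrt(867).
a_0 = floor(sqrt(867)) = 29; set m_0=0, q_0=1.
Recurrence: m' = q*a - m,  q' = (d - m'^2)/q,  a' = floor((a_0 + m')/q').
  step 1: m=29, q=26, a=2
  step 2: m=23, q=13, a=4
  step 3: m=29, q=2, a=29
  step 4: m=29, q=13, a=4
  step 5: m=23, q=26, a=2
  step 6: m=29, q=1, a=58
a_6 = 2*a_0 = 58, so the period closes here.
sqrt(867) = [29; 2, 4, 29, 4, 2, 58]
Period length = 6

6


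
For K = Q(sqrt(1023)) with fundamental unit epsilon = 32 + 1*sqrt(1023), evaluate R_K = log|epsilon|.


epsilon = 32 + 1*sqrt(1023)
= 63.9844
R = ln(63.9844)
= 4.1586

4.1586


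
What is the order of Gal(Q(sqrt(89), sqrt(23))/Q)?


The 2 square roots of distinct primes are multiplicatively independent over Q,
so [K:Q] = 2^2 and Gal(K/Q) is isomorphic to (Z/2Z)^2.
|Gal| = 2^2 = 4

4


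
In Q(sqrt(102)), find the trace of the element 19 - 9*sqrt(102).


Tr(a + b*sqrt(d)) = (a + b*sqrt(d)) + (a - b*sqrt(d)) = 2a
= 2 * (19)
= 38

38


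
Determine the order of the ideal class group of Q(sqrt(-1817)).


K = Q(sqrt(-1817)). d mod 4 = 3, so D = disc(K) = 4d = -7268
h(K) equals the number of primitive reduced positive-definite forms (a, b, c) = a*x^2 + b*x*y + c*y^2 with b^2 - 4ac = D,
where reduced means |b| <= a <= c, with b >= 0 whenever |b| = a or a = c, and primitive means gcd(a, b, c) = 1.
Reduced forces 3a^2 <= |D| = 7268, so 1 <= a <= 49; b must have the parity of D, and c = (b^2 - D)/(4a) must be an integer >= a.
Enumerate a = 1..49, b in [-a, a]:
  a=1: (1, 0, 1817)  [1]
  a=2: (2, 2, 909)  [1]
  a=3: (3, -2, 606), (3, 2, 606)  [2]
  a=4..5: none
  a=6: (6, -2, 303), (6, 2, 303)  [2]
  a=7..8: none
  a=9: (9, -2, 202), (9, 2, 202)  [2]
  a=10: none
  a=11: (11, -6, 166), (11, 6, 166)  [2]
  a=12: none
  a=13: (13, -8, 141), (13, 8, 141)  [2]
  a=14..16: none
  a=17: (17, -12, 109), (17, 12, 109)  [2]
  a=18: (18, -2, 101), (18, 2, 101)  [2]
  a=19: (19, -16, 99), (19, 16, 99)  [2]
  a=20..21: none
  a=22: (22, -6, 83), (22, 6, 83)  [2]
  a=23: (23, 0, 79)  [1]
  a=24..25: none
  a=26: (26, -18, 73), (26, 18, 73)  [2]
  a=27: (27, -20, 71), (27, 20, 71)  [2]
  a=28..32: none
  a=33: (33, -28, 61), (33, -16, 57), (33, 16, 57), (33, 28, 61)  [4]
  a=34: (34, -22, 57), (34, 22, 57)  [2]
  a=35..36: none
  a=37: (37, -24, 53), (37, 24, 53)  [2]
  a=38: (38, -22, 51), (38, 22, 51)  [2]
  a=39: (39, -34, 54), (39, -8, 47), (39, 8, 47), (39, 34, 54)  [4]
  a=40..45: none
  a=46: (46, 46, 51)  [1]
  a=47..49: none
Total reduced forms: 1 + 1 + 2 + 2 + 2 + 2 + 2 + 2 + 2 + 2 + 2 + 1 + 2 + 2 + 4 + 2 + 2 + 2 + 4 + 1 = 40
h = 40

40
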